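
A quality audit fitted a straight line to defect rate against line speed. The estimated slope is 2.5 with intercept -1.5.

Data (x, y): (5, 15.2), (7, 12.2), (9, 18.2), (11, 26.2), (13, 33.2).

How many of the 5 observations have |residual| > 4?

x=5: ŷ = -1.5 + 2.5·5 = 11; e = 15.2 − 11 = 4.2
x=7: ŷ = -1.5 + 2.5·7 = 16; e = 12.2 − 16 = -3.8
x=9: ŷ = -1.5 + 2.5·9 = 21; e = 18.2 − 21 = -2.8
x=11: ŷ = -1.5 + 2.5·11 = 26; e = 26.2 − 26 = 0.2
x=13: ŷ = -1.5 + 2.5·13 = 31; e = 33.2 − 31 = 2.2
|e| > 4: x=5 (|e|=4.2) → 1

1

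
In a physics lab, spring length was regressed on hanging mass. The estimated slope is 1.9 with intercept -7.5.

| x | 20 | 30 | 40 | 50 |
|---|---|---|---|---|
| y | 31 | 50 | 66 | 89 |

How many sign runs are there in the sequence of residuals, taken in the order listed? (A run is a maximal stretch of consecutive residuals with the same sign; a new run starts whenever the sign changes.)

3 runs

x=20: ŷ = -7.5 + 1.9·20 = 30.5; r = 31 − 30.5 = 0.5
x=30: ŷ = -7.5 + 1.9·30 = 49.5; r = 50 − 49.5 = 0.5
x=40: ŷ = -7.5 + 1.9·40 = 68.5; r = 66 − 68.5 = -2.5
x=50: ŷ = -7.5 + 1.9·50 = 87.5; r = 89 − 87.5 = 1.5
Signs: + + − +
Runs: +×2, −×1, +×1 → 3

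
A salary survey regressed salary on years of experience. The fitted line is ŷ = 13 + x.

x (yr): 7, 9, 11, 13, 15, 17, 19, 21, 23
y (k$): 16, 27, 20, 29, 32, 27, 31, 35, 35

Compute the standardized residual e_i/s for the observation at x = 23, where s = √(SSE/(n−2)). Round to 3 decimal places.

x=7: ŷ = 13 + 7 = 20; e = 16 − 20 = -4
x=9: ŷ = 13 + 9 = 22; e = 27 − 22 = 5
x=11: ŷ = 13 + 11 = 24; e = 20 − 24 = -4
x=13: ŷ = 13 + 13 = 26; e = 29 − 26 = 3
x=15: ŷ = 13 + 15 = 28; e = 32 − 28 = 4
x=17: ŷ = 13 + 17 = 30; e = 27 − 30 = -3
x=19: ŷ = 13 + 19 = 32; e = 31 − 32 = -1
x=21: ŷ = 13 + 21 = 34; e = 35 − 34 = 1
x=23: ŷ = 13 + 23 = 36; e = 35 − 36 = -1
SSE = 16 + 25 + 16 + 9 + 16 + 9 + 1 + 1 + 1 = 94
s = √(94/7) = 3.6645
e/s = -1 / 3.6645 = -0.273

-0.273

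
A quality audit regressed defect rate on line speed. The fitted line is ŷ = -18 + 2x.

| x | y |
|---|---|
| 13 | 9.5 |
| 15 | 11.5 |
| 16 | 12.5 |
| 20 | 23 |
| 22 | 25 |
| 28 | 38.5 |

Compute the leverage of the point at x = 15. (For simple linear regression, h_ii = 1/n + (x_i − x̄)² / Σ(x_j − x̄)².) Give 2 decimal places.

x̄ = (13 + 15 + 16 + 20 + 22 + 28)/6 = 19
Σ(x − x̄)² = 36 + 16 + 9 + 1 + 9 + 81 = 152
h = 1/6 + (-4)²/152 = 0.166667 + 0.105263 = 0.27

h = 0.27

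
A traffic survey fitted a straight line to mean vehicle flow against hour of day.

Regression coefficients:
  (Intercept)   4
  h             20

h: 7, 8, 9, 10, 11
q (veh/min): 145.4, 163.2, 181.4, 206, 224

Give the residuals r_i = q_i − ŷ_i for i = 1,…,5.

1.4, -0.8, -2.6, 2, 0

h=7: ŷ = 4 + 20·7 = 144; r = 145.4 − 144 = 1.4
h=8: ŷ = 4 + 20·8 = 164; r = 163.2 − 164 = -0.8
h=9: ŷ = 4 + 20·9 = 184; r = 181.4 − 184 = -2.6
h=10: ŷ = 4 + 20·10 = 204; r = 206 − 204 = 2
h=11: ŷ = 4 + 20·11 = 224; r = 224 − 224 = 0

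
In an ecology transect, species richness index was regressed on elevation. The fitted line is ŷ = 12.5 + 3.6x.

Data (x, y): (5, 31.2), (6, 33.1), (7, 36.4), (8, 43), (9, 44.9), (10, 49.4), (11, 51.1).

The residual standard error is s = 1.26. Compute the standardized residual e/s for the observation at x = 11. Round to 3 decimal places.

ŷ = 12.5 + 3.6·11 = 52.1
e = 51.1 − 52.1 = -1
e/s = -1 / 1.26 = -0.794

-0.794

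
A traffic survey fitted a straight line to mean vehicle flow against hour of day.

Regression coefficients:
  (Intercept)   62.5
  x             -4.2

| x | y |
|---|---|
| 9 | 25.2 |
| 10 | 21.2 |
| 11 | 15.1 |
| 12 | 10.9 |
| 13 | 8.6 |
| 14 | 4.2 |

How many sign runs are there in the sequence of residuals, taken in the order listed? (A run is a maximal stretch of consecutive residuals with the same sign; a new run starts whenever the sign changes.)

3 runs

x=9: ŷ = 62.5 − 4.2·9 = 24.7; e = 25.2 − 24.7 = 0.5
x=10: ŷ = 62.5 − 4.2·10 = 20.5; e = 21.2 − 20.5 = 0.7
x=11: ŷ = 62.5 − 4.2·11 = 16.3; e = 15.1 − 16.3 = -1.2
x=12: ŷ = 62.5 − 4.2·12 = 12.1; e = 10.9 − 12.1 = -1.2
x=13: ŷ = 62.5 − 4.2·13 = 7.9; e = 8.6 − 7.9 = 0.7
x=14: ŷ = 62.5 − 4.2·14 = 3.7; e = 4.2 − 3.7 = 0.5
Signs: + + − − + +
Runs: +×2, −×2, +×2 → 3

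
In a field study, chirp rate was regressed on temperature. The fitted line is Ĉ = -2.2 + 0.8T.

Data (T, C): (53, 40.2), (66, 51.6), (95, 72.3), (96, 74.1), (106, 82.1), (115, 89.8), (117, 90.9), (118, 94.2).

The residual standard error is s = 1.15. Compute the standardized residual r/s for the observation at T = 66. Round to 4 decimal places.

0.8696

Ĉ = -2.2 + 0.8·66 = 50.6
r = 51.6 − 50.6 = 1
r/s = 1 / 1.15 = 0.8696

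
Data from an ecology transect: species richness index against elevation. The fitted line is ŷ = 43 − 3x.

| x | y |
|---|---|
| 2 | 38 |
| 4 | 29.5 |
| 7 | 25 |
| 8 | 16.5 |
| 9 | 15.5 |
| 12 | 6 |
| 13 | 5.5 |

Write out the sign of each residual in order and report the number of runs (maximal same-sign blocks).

x=2: ŷ = 43 − 3·2 = 37; r = 38 − 37 = 1
x=4: ŷ = 43 − 3·4 = 31; r = 29.5 − 31 = -1.5
x=7: ŷ = 43 − 3·7 = 22; r = 25 − 22 = 3
x=8: ŷ = 43 − 3·8 = 19; r = 16.5 − 19 = -2.5
x=9: ŷ = 43 − 3·9 = 16; r = 15.5 − 16 = -0.5
x=12: ŷ = 43 − 3·12 = 7; r = 6 − 7 = -1
x=13: ŷ = 43 − 3·13 = 4; r = 5.5 − 4 = 1.5
Signs: + − + − − − +
Runs: +×1, −×1, +×1, −×3, +×1 → 5

5 runs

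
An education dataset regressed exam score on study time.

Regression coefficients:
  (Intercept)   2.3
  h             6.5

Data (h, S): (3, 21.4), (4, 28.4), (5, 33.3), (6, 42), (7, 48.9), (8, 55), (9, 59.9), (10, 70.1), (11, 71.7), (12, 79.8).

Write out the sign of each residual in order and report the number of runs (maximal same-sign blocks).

h=3: Ŝ = 2.3 + 6.5·3 = 21.8; e = 21.4 − 21.8 = -0.4
h=4: Ŝ = 2.3 + 6.5·4 = 28.3; e = 28.4 − 28.3 = 0.1
h=5: Ŝ = 2.3 + 6.5·5 = 34.8; e = 33.3 − 34.8 = -1.5
h=6: Ŝ = 2.3 + 6.5·6 = 41.3; e = 42 − 41.3 = 0.7
h=7: Ŝ = 2.3 + 6.5·7 = 47.8; e = 48.9 − 47.8 = 1.1
h=8: Ŝ = 2.3 + 6.5·8 = 54.3; e = 55 − 54.3 = 0.7
h=9: Ŝ = 2.3 + 6.5·9 = 60.8; e = 59.9 − 60.8 = -0.9
h=10: Ŝ = 2.3 + 6.5·10 = 67.3; e = 70.1 − 67.3 = 2.8
h=11: Ŝ = 2.3 + 6.5·11 = 73.8; e = 71.7 − 73.8 = -2.1
h=12: Ŝ = 2.3 + 6.5·12 = 80.3; e = 79.8 − 80.3 = -0.5
Signs: − + − + + + − + − −
Runs: −×1, +×1, −×1, +×3, −×1, +×1, −×2 → 7

7 runs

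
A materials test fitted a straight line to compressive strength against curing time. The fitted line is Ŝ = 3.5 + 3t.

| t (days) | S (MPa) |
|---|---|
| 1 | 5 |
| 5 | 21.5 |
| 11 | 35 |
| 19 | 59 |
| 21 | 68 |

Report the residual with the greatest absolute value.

e = 3

t=1: Ŝ = 3.5 + 3·1 = 6.5; e = 5 − 6.5 = -1.5
t=5: Ŝ = 3.5 + 3·5 = 18.5; e = 21.5 − 18.5 = 3
t=11: Ŝ = 3.5 + 3·11 = 36.5; e = 35 − 36.5 = -1.5
t=19: Ŝ = 3.5 + 3·19 = 60.5; e = 59 − 60.5 = -1.5
t=21: Ŝ = 3.5 + 3·21 = 66.5; e = 68 − 66.5 = 1.5
Largest |e| is 3 at t = 5, residual 3.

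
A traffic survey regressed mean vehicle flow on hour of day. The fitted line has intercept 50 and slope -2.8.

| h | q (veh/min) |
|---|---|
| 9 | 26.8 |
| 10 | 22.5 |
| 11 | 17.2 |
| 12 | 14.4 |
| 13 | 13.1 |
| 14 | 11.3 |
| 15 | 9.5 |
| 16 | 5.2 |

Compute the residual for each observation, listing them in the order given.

2, 0.5, -2, -2, -0.5, 0.5, 1.5, 0

h=9: q̂ = 50 − 2.8·9 = 24.8; r = 26.8 − 24.8 = 2
h=10: q̂ = 50 − 2.8·10 = 22; r = 22.5 − 22 = 0.5
h=11: q̂ = 50 − 2.8·11 = 19.2; r = 17.2 − 19.2 = -2
h=12: q̂ = 50 − 2.8·12 = 16.4; r = 14.4 − 16.4 = -2
h=13: q̂ = 50 − 2.8·13 = 13.6; r = 13.1 − 13.6 = -0.5
h=14: q̂ = 50 − 2.8·14 = 10.8; r = 11.3 − 10.8 = 0.5
h=15: q̂ = 50 − 2.8·15 = 8; r = 9.5 − 8 = 1.5
h=16: q̂ = 50 − 2.8·16 = 5.2; r = 5.2 − 5.2 = 0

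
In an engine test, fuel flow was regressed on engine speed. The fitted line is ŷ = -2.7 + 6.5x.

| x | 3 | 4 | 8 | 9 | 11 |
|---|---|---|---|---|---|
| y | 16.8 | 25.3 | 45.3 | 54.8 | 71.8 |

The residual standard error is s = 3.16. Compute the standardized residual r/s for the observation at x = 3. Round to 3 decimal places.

0.000

ŷ = -2.7 + 6.5·3 = 16.8
r = 16.8 − 16.8 = 0
r/s = 0 / 3.16 = 0.000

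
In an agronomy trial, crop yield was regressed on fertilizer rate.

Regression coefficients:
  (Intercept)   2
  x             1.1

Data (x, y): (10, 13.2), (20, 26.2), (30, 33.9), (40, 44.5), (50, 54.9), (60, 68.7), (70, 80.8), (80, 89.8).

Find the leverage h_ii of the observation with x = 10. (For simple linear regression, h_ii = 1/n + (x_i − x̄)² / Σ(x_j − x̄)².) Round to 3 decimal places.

x̄ = (10 + 20 + 30 + 40 + 50 + 60 + 70 + 80)/8 = 45
Σ(x − x̄)² = 1225 + 625 + 225 + 25 + 25 + 225 + 625 + 1225 = 4200
h = 1/8 + (-35)²/4200 = 0.125 + 0.291667 = 0.417

h = 0.417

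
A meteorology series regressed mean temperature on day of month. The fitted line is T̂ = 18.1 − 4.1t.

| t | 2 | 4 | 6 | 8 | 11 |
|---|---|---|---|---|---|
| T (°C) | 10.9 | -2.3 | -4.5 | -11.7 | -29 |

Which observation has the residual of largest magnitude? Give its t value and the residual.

t=2: T̂ = 18.1 − 4.1·2 = 9.9; e = 10.9 − 9.9 = 1
t=4: T̂ = 18.1 − 4.1·4 = 1.7; e = -2.3 − 1.7 = -4
t=6: T̂ = 18.1 − 4.1·6 = -6.5; e = -4.5 − (-6.5) = 2
t=8: T̂ = 18.1 − 4.1·8 = -14.7; e = -11.7 − (-14.7) = 3
t=11: T̂ = 18.1 − 4.1·11 = -27; e = -29 − (-27) = -2
Largest |e| is 4 at t = 4, residual -4.

t = 4, e = -4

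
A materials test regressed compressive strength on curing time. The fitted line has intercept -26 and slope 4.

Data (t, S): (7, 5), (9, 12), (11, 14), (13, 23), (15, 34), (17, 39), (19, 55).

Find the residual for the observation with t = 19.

e = 5

ŷ = -26 + 4·19 = 50
e = 55 − 50 = 5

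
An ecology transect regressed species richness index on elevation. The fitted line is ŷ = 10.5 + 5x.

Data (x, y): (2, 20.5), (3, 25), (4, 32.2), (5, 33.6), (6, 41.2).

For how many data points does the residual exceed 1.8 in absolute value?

x=2: ŷ = 10.5 + 5·2 = 20.5; e = 20.5 − 20.5 = 0
x=3: ŷ = 10.5 + 5·3 = 25.5; e = 25 − 25.5 = -0.5
x=4: ŷ = 10.5 + 5·4 = 30.5; e = 32.2 − 30.5 = 1.7
x=5: ŷ = 10.5 + 5·5 = 35.5; e = 33.6 − 35.5 = -1.9
x=6: ŷ = 10.5 + 5·6 = 40.5; e = 41.2 − 40.5 = 0.7
|e| > 1.8: x=5 (|e|=1.9) → 1

1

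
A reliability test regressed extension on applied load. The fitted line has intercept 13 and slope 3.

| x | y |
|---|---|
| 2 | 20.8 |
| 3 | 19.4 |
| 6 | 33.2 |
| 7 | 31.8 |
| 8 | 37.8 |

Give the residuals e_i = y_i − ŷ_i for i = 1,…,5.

x=2: ŷ = 13 + 3·2 = 19; e = 20.8 − 19 = 1.8
x=3: ŷ = 13 + 3·3 = 22; e = 19.4 − 22 = -2.6
x=6: ŷ = 13 + 3·6 = 31; e = 33.2 − 31 = 2.2
x=7: ŷ = 13 + 3·7 = 34; e = 31.8 − 34 = -2.2
x=8: ŷ = 13 + 3·8 = 37; e = 37.8 − 37 = 0.8

1.8, -2.6, 2.2, -2.2, 0.8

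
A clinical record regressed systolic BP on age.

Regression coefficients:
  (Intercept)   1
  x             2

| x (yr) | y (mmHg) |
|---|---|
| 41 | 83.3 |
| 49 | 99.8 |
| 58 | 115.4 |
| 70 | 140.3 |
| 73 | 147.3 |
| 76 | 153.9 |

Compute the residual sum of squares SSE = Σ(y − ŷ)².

SSE = 4.68

x=41: ŷ = 1 + 2·41 = 83; r = 83.3 − 83 = 0.3
x=49: ŷ = 1 + 2·49 = 99; r = 99.8 − 99 = 0.8
x=58: ŷ = 1 + 2·58 = 117; r = 115.4 − 117 = -1.6
x=70: ŷ = 1 + 2·70 = 141; r = 140.3 − 141 = -0.7
x=73: ŷ = 1 + 2·73 = 147; r = 147.3 − 147 = 0.3
x=76: ŷ = 1 + 2·76 = 153; r = 153.9 − 153 = 0.9
SSE = 0.09 + 0.64 + 2.56 + 0.49 + 0.09 + 0.81 = 4.68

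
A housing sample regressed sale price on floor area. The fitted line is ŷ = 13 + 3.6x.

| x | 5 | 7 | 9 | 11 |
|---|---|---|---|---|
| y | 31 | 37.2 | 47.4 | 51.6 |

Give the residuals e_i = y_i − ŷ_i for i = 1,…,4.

x=5: ŷ = 13 + 3.6·5 = 31; e = 31 − 31 = 0
x=7: ŷ = 13 + 3.6·7 = 38.2; e = 37.2 − 38.2 = -1
x=9: ŷ = 13 + 3.6·9 = 45.4; e = 47.4 − 45.4 = 2
x=11: ŷ = 13 + 3.6·11 = 52.6; e = 51.6 − 52.6 = -1

0, -1, 2, -1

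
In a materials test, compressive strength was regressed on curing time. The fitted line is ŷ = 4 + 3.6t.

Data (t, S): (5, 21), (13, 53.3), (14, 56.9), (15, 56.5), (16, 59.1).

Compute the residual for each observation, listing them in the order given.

-1, 2.5, 2.5, -1.5, -2.5

t=5: ŷ = 4 + 3.6·5 = 22; e = 21 − 22 = -1
t=13: ŷ = 4 + 3.6·13 = 50.8; e = 53.3 − 50.8 = 2.5
t=14: ŷ = 4 + 3.6·14 = 54.4; e = 56.9 − 54.4 = 2.5
t=15: ŷ = 4 + 3.6·15 = 58; e = 56.5 − 58 = -1.5
t=16: ŷ = 4 + 3.6·16 = 61.6; e = 59.1 − 61.6 = -2.5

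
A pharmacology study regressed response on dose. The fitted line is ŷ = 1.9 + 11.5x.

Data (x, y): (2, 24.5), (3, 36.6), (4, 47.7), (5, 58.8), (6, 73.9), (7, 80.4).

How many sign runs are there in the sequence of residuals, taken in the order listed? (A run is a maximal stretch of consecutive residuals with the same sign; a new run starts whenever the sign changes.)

x=2: ŷ = 1.9 + 11.5·2 = 24.9; r = 24.5 − 24.9 = -0.4
x=3: ŷ = 1.9 + 11.5·3 = 36.4; r = 36.6 − 36.4 = 0.2
x=4: ŷ = 1.9 + 11.5·4 = 47.9; r = 47.7 − 47.9 = -0.2
x=5: ŷ = 1.9 + 11.5·5 = 59.4; r = 58.8 − 59.4 = -0.6
x=6: ŷ = 1.9 + 11.5·6 = 70.9; r = 73.9 − 70.9 = 3
x=7: ŷ = 1.9 + 11.5·7 = 82.4; r = 80.4 − 82.4 = -2
Signs: − + − − + −
Runs: −×1, +×1, −×2, +×1, −×1 → 5

5 runs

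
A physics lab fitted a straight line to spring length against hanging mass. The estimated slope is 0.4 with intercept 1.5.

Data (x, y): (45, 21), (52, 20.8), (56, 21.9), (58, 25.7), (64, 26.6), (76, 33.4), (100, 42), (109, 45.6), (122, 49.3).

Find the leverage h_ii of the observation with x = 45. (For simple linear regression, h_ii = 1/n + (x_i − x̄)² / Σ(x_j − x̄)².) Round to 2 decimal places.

h = 0.26

x̄ = (45 + 52 + 56 + 58 + 64 + 76 + 100 + 109 + 122)/9 = 75.7778
Σ(x − x̄)² = 947.272 + 565.383 + 391.16 + 316.049 + 138.716 + 0.0493827 + 586.716 + 1103.72 + 2136.49 = 6185.56
h = 1/9 + (-30.7778)²/6185.56 = 0.111111 + 0.153143 = 0.26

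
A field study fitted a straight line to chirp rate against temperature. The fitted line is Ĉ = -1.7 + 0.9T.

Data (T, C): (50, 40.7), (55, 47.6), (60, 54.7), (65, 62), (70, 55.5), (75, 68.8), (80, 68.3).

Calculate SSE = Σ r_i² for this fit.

SSE = 86.24

T=50: Ĉ = -1.7 + 0.9·50 = 43.3; r = 40.7 − 43.3 = -2.6
T=55: Ĉ = -1.7 + 0.9·55 = 47.8; r = 47.6 − 47.8 = -0.2
T=60: Ĉ = -1.7 + 0.9·60 = 52.3; r = 54.7 − 52.3 = 2.4
T=65: Ĉ = -1.7 + 0.9·65 = 56.8; r = 62 − 56.8 = 5.2
T=70: Ĉ = -1.7 + 0.9·70 = 61.3; r = 55.5 − 61.3 = -5.8
T=75: Ĉ = -1.7 + 0.9·75 = 65.8; r = 68.8 − 65.8 = 3
T=80: Ĉ = -1.7 + 0.9·80 = 70.3; r = 68.3 − 70.3 = -2
SSE = 6.76 + 0.04 + 5.76 + 27.04 + 33.64 + 9 + 4 = 86.24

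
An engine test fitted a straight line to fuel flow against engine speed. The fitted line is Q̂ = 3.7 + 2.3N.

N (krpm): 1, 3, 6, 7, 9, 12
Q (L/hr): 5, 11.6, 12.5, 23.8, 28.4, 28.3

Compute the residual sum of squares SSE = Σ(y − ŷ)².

SSE = 68

N=1: Q̂ = 3.7 + 2.3·1 = 6; e = 5 − 6 = -1
N=3: Q̂ = 3.7 + 2.3·3 = 10.6; e = 11.6 − 10.6 = 1
N=6: Q̂ = 3.7 + 2.3·6 = 17.5; e = 12.5 − 17.5 = -5
N=7: Q̂ = 3.7 + 2.3·7 = 19.8; e = 23.8 − 19.8 = 4
N=9: Q̂ = 3.7 + 2.3·9 = 24.4; e = 28.4 − 24.4 = 4
N=12: Q̂ = 3.7 + 2.3·12 = 31.3; e = 28.3 − 31.3 = -3
SSE = 1 + 1 + 25 + 16 + 16 + 9 = 68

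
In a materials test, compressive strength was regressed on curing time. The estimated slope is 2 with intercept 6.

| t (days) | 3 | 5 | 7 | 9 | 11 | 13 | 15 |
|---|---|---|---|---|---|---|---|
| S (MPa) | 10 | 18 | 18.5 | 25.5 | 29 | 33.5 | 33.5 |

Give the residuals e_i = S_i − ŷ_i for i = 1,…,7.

t=3: ŷ = 6 + 2·3 = 12; e = 10 − 12 = -2
t=5: ŷ = 6 + 2·5 = 16; e = 18 − 16 = 2
t=7: ŷ = 6 + 2·7 = 20; e = 18.5 − 20 = -1.5
t=9: ŷ = 6 + 2·9 = 24; e = 25.5 − 24 = 1.5
t=11: ŷ = 6 + 2·11 = 28; e = 29 − 28 = 1
t=13: ŷ = 6 + 2·13 = 32; e = 33.5 − 32 = 1.5
t=15: ŷ = 6 + 2·15 = 36; e = 33.5 − 36 = -2.5

-2, 2, -1.5, 1.5, 1, 1.5, -2.5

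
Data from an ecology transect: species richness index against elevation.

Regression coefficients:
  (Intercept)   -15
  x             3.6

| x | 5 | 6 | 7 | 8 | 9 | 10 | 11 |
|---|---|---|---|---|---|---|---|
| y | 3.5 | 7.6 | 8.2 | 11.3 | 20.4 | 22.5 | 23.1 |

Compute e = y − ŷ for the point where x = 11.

ŷ = -15 + 3.6·11 = 24.6
e = 23.1 − 24.6 = -1.5

e = -1.5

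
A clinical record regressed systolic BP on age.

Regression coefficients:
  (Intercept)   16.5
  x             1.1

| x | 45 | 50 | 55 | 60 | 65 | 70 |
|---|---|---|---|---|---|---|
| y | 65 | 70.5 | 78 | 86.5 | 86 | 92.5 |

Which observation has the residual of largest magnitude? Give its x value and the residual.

x=45: ŷ = 16.5 + 1.1·45 = 66; r = 65 − 66 = -1
x=50: ŷ = 16.5 + 1.1·50 = 71.5; r = 70.5 − 71.5 = -1
x=55: ŷ = 16.5 + 1.1·55 = 77; r = 78 − 77 = 1
x=60: ŷ = 16.5 + 1.1·60 = 82.5; r = 86.5 − 82.5 = 4
x=65: ŷ = 16.5 + 1.1·65 = 88; r = 86 − 88 = -2
x=70: ŷ = 16.5 + 1.1·70 = 93.5; r = 92.5 − 93.5 = -1
Largest |r| is 4 at x = 60, residual 4.

x = 60, r = 4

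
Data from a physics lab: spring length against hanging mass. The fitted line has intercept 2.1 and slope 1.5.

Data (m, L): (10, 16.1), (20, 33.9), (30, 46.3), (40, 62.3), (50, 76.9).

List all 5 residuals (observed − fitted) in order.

-1, 1.8, -0.8, 0.2, -0.2

m=10: L̂ = 2.1 + 1.5·10 = 17.1; r = 16.1 − 17.1 = -1
m=20: L̂ = 2.1 + 1.5·20 = 32.1; r = 33.9 − 32.1 = 1.8
m=30: L̂ = 2.1 + 1.5·30 = 47.1; r = 46.3 − 47.1 = -0.8
m=40: L̂ = 2.1 + 1.5·40 = 62.1; r = 62.3 − 62.1 = 0.2
m=50: L̂ = 2.1 + 1.5·50 = 77.1; r = 76.9 − 77.1 = -0.2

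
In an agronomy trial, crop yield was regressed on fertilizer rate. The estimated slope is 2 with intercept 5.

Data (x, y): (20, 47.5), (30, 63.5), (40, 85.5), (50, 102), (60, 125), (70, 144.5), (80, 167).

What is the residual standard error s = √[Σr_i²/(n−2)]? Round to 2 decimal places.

x=20: ŷ = 5 + 2·20 = 45; r = 47.5 − 45 = 2.5
x=30: ŷ = 5 + 2·30 = 65; r = 63.5 − 65 = -1.5
x=40: ŷ = 5 + 2·40 = 85; r = 85.5 − 85 = 0.5
x=50: ŷ = 5 + 2·50 = 105; r = 102 − 105 = -3
x=60: ŷ = 5 + 2·60 = 125; r = 125 − 125 = 0
x=70: ŷ = 5 + 2·70 = 145; r = 144.5 − 145 = -0.5
x=80: ŷ = 5 + 2·80 = 165; r = 167 − 165 = 2
SSE = 6.25 + 2.25 + 0.25 + 9 + 0 + 0.25 + 4 = 22
s = √(22/5) = √4.4 ≈ 2.10

s = 2.10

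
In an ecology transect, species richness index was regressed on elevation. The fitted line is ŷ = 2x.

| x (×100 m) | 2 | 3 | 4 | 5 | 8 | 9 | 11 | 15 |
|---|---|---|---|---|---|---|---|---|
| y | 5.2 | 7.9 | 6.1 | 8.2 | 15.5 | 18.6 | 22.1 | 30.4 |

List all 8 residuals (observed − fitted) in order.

x=2: ŷ = 2·2 = 4; r = 5.2 − 4 = 1.2
x=3: ŷ = 2·3 = 6; r = 7.9 − 6 = 1.9
x=4: ŷ = 2·4 = 8; r = 6.1 − 8 = -1.9
x=5: ŷ = 2·5 = 10; r = 8.2 − 10 = -1.8
x=8: ŷ = 2·8 = 16; r = 15.5 − 16 = -0.5
x=9: ŷ = 2·9 = 18; r = 18.6 − 18 = 0.6
x=11: ŷ = 2·11 = 22; r = 22.1 − 22 = 0.1
x=15: ŷ = 2·15 = 30; r = 30.4 − 30 = 0.4

1.2, 1.9, -1.9, -1.8, -0.5, 0.6, 0.1, 0.4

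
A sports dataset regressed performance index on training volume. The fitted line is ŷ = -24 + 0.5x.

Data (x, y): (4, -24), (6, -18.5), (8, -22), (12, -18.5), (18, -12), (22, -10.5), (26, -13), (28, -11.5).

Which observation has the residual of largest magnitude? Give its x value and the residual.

x=4: ŷ = -24 + 0.5·4 = -22; r = -24 − (-22) = -2
x=6: ŷ = -24 + 0.5·6 = -21; r = -18.5 − (-21) = 2.5
x=8: ŷ = -24 + 0.5·8 = -20; r = -22 − (-20) = -2
x=12: ŷ = -24 + 0.5·12 = -18; r = -18.5 − (-18) = -0.5
x=18: ŷ = -24 + 0.5·18 = -15; r = -12 − (-15) = 3
x=22: ŷ = -24 + 0.5·22 = -13; r = -10.5 − (-13) = 2.5
x=26: ŷ = -24 + 0.5·26 = -11; r = -13 − (-11) = -2
x=28: ŷ = -24 + 0.5·28 = -10; r = -11.5 − (-10) = -1.5
Largest |r| is 3 at x = 18, residual 3.

x = 18, r = 3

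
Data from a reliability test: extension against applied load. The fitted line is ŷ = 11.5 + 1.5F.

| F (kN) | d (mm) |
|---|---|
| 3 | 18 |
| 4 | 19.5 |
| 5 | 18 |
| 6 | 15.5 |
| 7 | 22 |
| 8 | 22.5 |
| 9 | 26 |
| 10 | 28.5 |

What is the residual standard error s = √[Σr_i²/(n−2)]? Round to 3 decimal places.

F=3: ŷ = 11.5 + 1.5·3 = 16; r = 18 − 16 = 2
F=4: ŷ = 11.5 + 1.5·4 = 17.5; r = 19.5 − 17.5 = 2
F=5: ŷ = 11.5 + 1.5·5 = 19; r = 18 − 19 = -1
F=6: ŷ = 11.5 + 1.5·6 = 20.5; r = 15.5 − 20.5 = -5
F=7: ŷ = 11.5 + 1.5·7 = 22; r = 22 − 22 = 0
F=8: ŷ = 11.5 + 1.5·8 = 23.5; r = 22.5 − 23.5 = -1
F=9: ŷ = 11.5 + 1.5·9 = 25; r = 26 − 25 = 1
F=10: ŷ = 11.5 + 1.5·10 = 26.5; r = 28.5 − 26.5 = 2
SSE = 4 + 4 + 1 + 25 + 0 + 1 + 1 + 4 = 40
s = √(40/6) = √6.66667 ≈ 2.582

s = 2.582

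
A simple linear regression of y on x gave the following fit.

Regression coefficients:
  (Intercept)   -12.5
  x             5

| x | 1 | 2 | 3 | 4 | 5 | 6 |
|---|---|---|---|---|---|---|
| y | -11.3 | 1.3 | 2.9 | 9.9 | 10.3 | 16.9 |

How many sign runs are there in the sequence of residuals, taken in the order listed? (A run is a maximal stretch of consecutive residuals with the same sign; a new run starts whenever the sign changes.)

3 runs

x=1: ŷ = -12.5 + 5·1 = -7.5; e = -11.3 − (-7.5) = -3.8
x=2: ŷ = -12.5 + 5·2 = -2.5; e = 1.3 − (-2.5) = 3.8
x=3: ŷ = -12.5 + 5·3 = 2.5; e = 2.9 − 2.5 = 0.4
x=4: ŷ = -12.5 + 5·4 = 7.5; e = 9.9 − 7.5 = 2.4
x=5: ŷ = -12.5 + 5·5 = 12.5; e = 10.3 − 12.5 = -2.2
x=6: ŷ = -12.5 + 5·6 = 17.5; e = 16.9 − 17.5 = -0.6
Signs: − + + + − −
Runs: −×1, +×3, −×2 → 3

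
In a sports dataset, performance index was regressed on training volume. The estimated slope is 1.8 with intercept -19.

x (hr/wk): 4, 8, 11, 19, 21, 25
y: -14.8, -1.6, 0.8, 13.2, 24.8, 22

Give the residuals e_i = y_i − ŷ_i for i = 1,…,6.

x=4: ŷ = -19 + 1.8·4 = -11.8; e = -14.8 − (-11.8) = -3
x=8: ŷ = -19 + 1.8·8 = -4.6; e = -1.6 − (-4.6) = 3
x=11: ŷ = -19 + 1.8·11 = 0.8; e = 0.8 − 0.8 = 0
x=19: ŷ = -19 + 1.8·19 = 15.2; e = 13.2 − 15.2 = -2
x=21: ŷ = -19 + 1.8·21 = 18.8; e = 24.8 − 18.8 = 6
x=25: ŷ = -19 + 1.8·25 = 26; e = 22 − 26 = -4

-3, 3, 0, -2, 6, -4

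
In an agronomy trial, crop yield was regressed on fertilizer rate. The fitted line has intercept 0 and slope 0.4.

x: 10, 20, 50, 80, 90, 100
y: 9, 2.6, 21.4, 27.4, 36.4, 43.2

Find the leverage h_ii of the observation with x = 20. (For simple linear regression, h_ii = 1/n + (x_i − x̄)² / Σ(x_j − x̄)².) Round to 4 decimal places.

h = 0.3741

x̄ = (10 + 20 + 50 + 80 + 90 + 100)/6 = 58.3333
Σ(x − x̄)² = 2336.11 + 1469.44 + 69.4444 + 469.444 + 1002.78 + 1736.11 = 7083.33
h = 1/6 + (-38.3333)²/7083.33 = 0.166667 + 0.207451 = 0.3741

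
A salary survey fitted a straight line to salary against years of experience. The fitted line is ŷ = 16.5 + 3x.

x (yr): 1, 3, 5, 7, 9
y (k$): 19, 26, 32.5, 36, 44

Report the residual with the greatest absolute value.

e = -1.5

x=1: ŷ = 16.5 + 3·1 = 19.5; e = 19 − 19.5 = -0.5
x=3: ŷ = 16.5 + 3·3 = 25.5; e = 26 − 25.5 = 0.5
x=5: ŷ = 16.5 + 3·5 = 31.5; e = 32.5 − 31.5 = 1
x=7: ŷ = 16.5 + 3·7 = 37.5; e = 36 − 37.5 = -1.5
x=9: ŷ = 16.5 + 3·9 = 43.5; e = 44 − 43.5 = 0.5
Largest |e| is 1.5 at x = 7, residual -1.5.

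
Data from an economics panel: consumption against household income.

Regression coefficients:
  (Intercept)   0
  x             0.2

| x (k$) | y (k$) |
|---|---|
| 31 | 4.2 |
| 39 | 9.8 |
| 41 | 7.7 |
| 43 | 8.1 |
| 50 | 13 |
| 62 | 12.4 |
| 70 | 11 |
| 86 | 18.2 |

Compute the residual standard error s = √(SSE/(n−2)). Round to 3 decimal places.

s = 2.141

x=31: ŷ = 0.2·31 = 6.2; r = 4.2 − 6.2 = -2
x=39: ŷ = 0.2·39 = 7.8; r = 9.8 − 7.8 = 2
x=41: ŷ = 0.2·41 = 8.2; r = 7.7 − 8.2 = -0.5
x=43: ŷ = 0.2·43 = 8.6; r = 8.1 − 8.6 = -0.5
x=50: ŷ = 0.2·50 = 10; r = 13 − 10 = 3
x=62: ŷ = 0.2·62 = 12.4; r = 12.4 − 12.4 = 0
x=70: ŷ = 0.2·70 = 14; r = 11 − 14 = -3
x=86: ŷ = 0.2·86 = 17.2; r = 18.2 − 17.2 = 1
SSE = 4 + 4 + 0.25 + 0.25 + 9 + 0 + 9 + 1 = 27.5
s = √(27.5/6) = √4.58333 ≈ 2.141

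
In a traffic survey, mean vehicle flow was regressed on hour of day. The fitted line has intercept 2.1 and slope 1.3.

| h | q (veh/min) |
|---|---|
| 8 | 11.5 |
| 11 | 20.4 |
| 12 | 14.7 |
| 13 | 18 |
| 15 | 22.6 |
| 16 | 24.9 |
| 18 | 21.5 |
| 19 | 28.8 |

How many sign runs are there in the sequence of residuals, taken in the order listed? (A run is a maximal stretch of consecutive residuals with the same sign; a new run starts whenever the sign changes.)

6 runs

h=8: q̂ = 2.1 + 1.3·8 = 12.5; e = 11.5 − 12.5 = -1
h=11: q̂ = 2.1 + 1.3·11 = 16.4; e = 20.4 − 16.4 = 4
h=12: q̂ = 2.1 + 1.3·12 = 17.7; e = 14.7 − 17.7 = -3
h=13: q̂ = 2.1 + 1.3·13 = 19; e = 18 − 19 = -1
h=15: q̂ = 2.1 + 1.3·15 = 21.6; e = 22.6 − 21.6 = 1
h=16: q̂ = 2.1 + 1.3·16 = 22.9; e = 24.9 − 22.9 = 2
h=18: q̂ = 2.1 + 1.3·18 = 25.5; e = 21.5 − 25.5 = -4
h=19: q̂ = 2.1 + 1.3·19 = 26.8; e = 28.8 − 26.8 = 2
Signs: − + − − + + − +
Runs: −×1, +×1, −×2, +×2, −×1, +×1 → 6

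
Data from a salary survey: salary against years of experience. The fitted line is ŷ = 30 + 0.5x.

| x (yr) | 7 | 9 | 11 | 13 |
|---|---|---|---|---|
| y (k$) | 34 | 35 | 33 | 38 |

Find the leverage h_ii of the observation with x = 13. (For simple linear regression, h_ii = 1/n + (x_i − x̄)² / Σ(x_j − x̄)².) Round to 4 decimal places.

h = 0.7000

x̄ = (7 + 9 + 11 + 13)/4 = 10
Σ(x − x̄)² = 9 + 1 + 1 + 9 = 20
h = 1/4 + (3)²/20 = 0.25 + 0.45 = 0.7000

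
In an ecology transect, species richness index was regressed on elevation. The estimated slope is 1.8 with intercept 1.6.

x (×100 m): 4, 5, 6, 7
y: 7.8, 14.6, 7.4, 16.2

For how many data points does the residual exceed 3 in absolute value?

x=4: ŷ = 1.6 + 1.8·4 = 8.8; e = 7.8 − 8.8 = -1
x=5: ŷ = 1.6 + 1.8·5 = 10.6; e = 14.6 − 10.6 = 4
x=6: ŷ = 1.6 + 1.8·6 = 12.4; e = 7.4 − 12.4 = -5
x=7: ŷ = 1.6 + 1.8·7 = 14.2; e = 16.2 − 14.2 = 2
|e| > 3: x=5 (|e|=4), x=6 (|e|=5) → 2

2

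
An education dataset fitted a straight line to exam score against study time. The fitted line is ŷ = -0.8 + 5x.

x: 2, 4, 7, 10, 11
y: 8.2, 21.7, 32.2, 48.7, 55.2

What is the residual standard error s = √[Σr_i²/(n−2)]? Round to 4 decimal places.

x=2: ŷ = -0.8 + 5·2 = 9.2; r = 8.2 − 9.2 = -1
x=4: ŷ = -0.8 + 5·4 = 19.2; r = 21.7 − 19.2 = 2.5
x=7: ŷ = -0.8 + 5·7 = 34.2; r = 32.2 − 34.2 = -2
x=10: ŷ = -0.8 + 5·10 = 49.2; r = 48.7 − 49.2 = -0.5
x=11: ŷ = -0.8 + 5·11 = 54.2; r = 55.2 − 54.2 = 1
SSE = 1 + 6.25 + 4 + 0.25 + 1 = 12.5
s = √(12.5/3) = √4.16667 ≈ 2.0412

s = 2.0412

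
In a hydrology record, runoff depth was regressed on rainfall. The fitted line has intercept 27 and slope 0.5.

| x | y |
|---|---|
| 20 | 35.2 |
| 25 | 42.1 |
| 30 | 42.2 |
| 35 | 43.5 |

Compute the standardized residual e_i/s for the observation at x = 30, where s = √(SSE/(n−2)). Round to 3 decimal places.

0.085

x=20: ŷ = 27 + 0.5·20 = 37; e = 35.2 − 37 = -1.8
x=25: ŷ = 27 + 0.5·25 = 39.5; e = 42.1 − 39.5 = 2.6
x=30: ŷ = 27 + 0.5·30 = 42; e = 42.2 − 42 = 0.2
x=35: ŷ = 27 + 0.5·35 = 44.5; e = 43.5 − 44.5 = -1
SSE = 3.24 + 6.76 + 0.04 + 1 = 11.04
s = √(11.04/2) = 2.34947
e/s = 0.2 / 2.34947 = 0.085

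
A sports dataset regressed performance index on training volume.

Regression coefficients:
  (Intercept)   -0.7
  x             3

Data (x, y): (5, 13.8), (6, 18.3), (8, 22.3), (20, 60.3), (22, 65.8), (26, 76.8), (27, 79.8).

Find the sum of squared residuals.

x=5: ŷ = -0.7 + 3·5 = 14.3; e = 13.8 − 14.3 = -0.5
x=6: ŷ = -0.7 + 3·6 = 17.3; e = 18.3 − 17.3 = 1
x=8: ŷ = -0.7 + 3·8 = 23.3; e = 22.3 − 23.3 = -1
x=20: ŷ = -0.7 + 3·20 = 59.3; e = 60.3 − 59.3 = 1
x=22: ŷ = -0.7 + 3·22 = 65.3; e = 65.8 − 65.3 = 0.5
x=26: ŷ = -0.7 + 3·26 = 77.3; e = 76.8 − 77.3 = -0.5
x=27: ŷ = -0.7 + 3·27 = 80.3; e = 79.8 − 80.3 = -0.5
SSE = 0.25 + 1 + 1 + 1 + 0.25 + 0.25 + 0.25 = 4

SSE = 4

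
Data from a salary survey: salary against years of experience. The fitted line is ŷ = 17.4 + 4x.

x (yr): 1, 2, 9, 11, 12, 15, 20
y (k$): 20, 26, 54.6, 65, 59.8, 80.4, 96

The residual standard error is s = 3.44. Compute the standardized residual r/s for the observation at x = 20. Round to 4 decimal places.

-0.4070

ŷ = 17.4 + 4·20 = 97.4
r = 96 − 97.4 = -1.4
r/s = -1.4 / 3.44 = -0.4070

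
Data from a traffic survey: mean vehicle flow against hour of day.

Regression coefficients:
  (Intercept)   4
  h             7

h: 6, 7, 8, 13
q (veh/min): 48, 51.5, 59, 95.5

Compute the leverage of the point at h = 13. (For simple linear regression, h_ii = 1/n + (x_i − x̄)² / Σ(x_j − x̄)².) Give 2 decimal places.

h̄ = (6 + 7 + 8 + 13)/4 = 8.5
Σ(h − h̄)² = 6.25 + 2.25 + 0.25 + 20.25 = 29
h = 1/4 + (4.5)²/29 = 0.25 + 0.698276 = 0.95

h = 0.95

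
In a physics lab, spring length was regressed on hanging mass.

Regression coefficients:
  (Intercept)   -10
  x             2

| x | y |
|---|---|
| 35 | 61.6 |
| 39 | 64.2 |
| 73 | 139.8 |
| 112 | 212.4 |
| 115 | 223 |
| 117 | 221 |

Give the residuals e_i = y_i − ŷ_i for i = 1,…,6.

x=35: ŷ = -10 + 2·35 = 60; e = 61.6 − 60 = 1.6
x=39: ŷ = -10 + 2·39 = 68; e = 64.2 − 68 = -3.8
x=73: ŷ = -10 + 2·73 = 136; e = 139.8 − 136 = 3.8
x=112: ŷ = -10 + 2·112 = 214; e = 212.4 − 214 = -1.6
x=115: ŷ = -10 + 2·115 = 220; e = 223 − 220 = 3
x=117: ŷ = -10 + 2·117 = 224; e = 221 − 224 = -3

1.6, -3.8, 3.8, -1.6, 3, -3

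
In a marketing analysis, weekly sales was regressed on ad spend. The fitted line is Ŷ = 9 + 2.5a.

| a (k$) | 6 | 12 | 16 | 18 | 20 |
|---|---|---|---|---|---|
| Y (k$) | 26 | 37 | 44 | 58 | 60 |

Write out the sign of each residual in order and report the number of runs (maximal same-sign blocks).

a=6: Ŷ = 9 + 2.5·6 = 24; r = 26 − 24 = 2
a=12: Ŷ = 9 + 2.5·12 = 39; r = 37 − 39 = -2
a=16: Ŷ = 9 + 2.5·16 = 49; r = 44 − 49 = -5
a=18: Ŷ = 9 + 2.5·18 = 54; r = 58 − 54 = 4
a=20: Ŷ = 9 + 2.5·20 = 59; r = 60 − 59 = 1
Signs: + − − + +
Runs: +×1, −×2, +×2 → 3

3 runs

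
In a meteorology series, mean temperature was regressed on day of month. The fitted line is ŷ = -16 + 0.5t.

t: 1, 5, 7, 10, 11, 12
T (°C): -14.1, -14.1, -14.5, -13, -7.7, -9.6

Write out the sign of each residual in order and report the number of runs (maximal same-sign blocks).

t=1: ŷ = -16 + 0.5·1 = -15.5; e = -14.1 − (-15.5) = 1.4
t=5: ŷ = -16 + 0.5·5 = -13.5; e = -14.1 − (-13.5) = -0.6
t=7: ŷ = -16 + 0.5·7 = -12.5; e = -14.5 − (-12.5) = -2
t=10: ŷ = -16 + 0.5·10 = -11; e = -13 − (-11) = -2
t=11: ŷ = -16 + 0.5·11 = -10.5; e = -7.7 − (-10.5) = 2.8
t=12: ŷ = -16 + 0.5·12 = -10; e = -9.6 − (-10) = 0.4
Signs: + − − − + +
Runs: +×1, −×3, +×2 → 3

3 runs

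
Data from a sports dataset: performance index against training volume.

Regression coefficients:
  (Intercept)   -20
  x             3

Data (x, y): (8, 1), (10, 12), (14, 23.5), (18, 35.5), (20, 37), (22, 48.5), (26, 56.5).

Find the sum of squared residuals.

SSE = 35

x=8: ŷ = -20 + 3·8 = 4; e = 1 − 4 = -3
x=10: ŷ = -20 + 3·10 = 10; e = 12 − 10 = 2
x=14: ŷ = -20 + 3·14 = 22; e = 23.5 − 22 = 1.5
x=18: ŷ = -20 + 3·18 = 34; e = 35.5 − 34 = 1.5
x=20: ŷ = -20 + 3·20 = 40; e = 37 − 40 = -3
x=22: ŷ = -20 + 3·22 = 46; e = 48.5 − 46 = 2.5
x=26: ŷ = -20 + 3·26 = 58; e = 56.5 − 58 = -1.5
SSE = 9 + 4 + 2.25 + 2.25 + 9 + 6.25 + 2.25 = 35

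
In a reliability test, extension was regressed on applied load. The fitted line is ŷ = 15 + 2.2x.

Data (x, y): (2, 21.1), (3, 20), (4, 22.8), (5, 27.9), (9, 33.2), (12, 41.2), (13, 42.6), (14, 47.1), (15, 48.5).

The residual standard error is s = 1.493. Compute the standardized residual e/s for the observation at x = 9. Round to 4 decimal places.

ŷ = 15 + 2.2·9 = 34.8
e = 33.2 − 34.8 = -1.6
e/s = -1.6 / 1.493 = -1.0717

-1.0717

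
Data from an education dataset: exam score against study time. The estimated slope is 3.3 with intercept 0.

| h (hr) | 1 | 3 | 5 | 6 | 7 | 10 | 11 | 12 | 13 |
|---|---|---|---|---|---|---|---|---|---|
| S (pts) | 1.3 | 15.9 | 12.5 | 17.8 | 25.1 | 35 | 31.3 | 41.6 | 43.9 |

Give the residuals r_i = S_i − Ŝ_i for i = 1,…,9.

-2, 6, -4, -2, 2, 2, -5, 2, 1

h=1: Ŝ = 3.3·1 = 3.3; r = 1.3 − 3.3 = -2
h=3: Ŝ = 3.3·3 = 9.9; r = 15.9 − 9.9 = 6
h=5: Ŝ = 3.3·5 = 16.5; r = 12.5 − 16.5 = -4
h=6: Ŝ = 3.3·6 = 19.8; r = 17.8 − 19.8 = -2
h=7: Ŝ = 3.3·7 = 23.1; r = 25.1 − 23.1 = 2
h=10: Ŝ = 3.3·10 = 33; r = 35 − 33 = 2
h=11: Ŝ = 3.3·11 = 36.3; r = 31.3 − 36.3 = -5
h=12: Ŝ = 3.3·12 = 39.6; r = 41.6 − 39.6 = 2
h=13: Ŝ = 3.3·13 = 42.9; r = 43.9 − 42.9 = 1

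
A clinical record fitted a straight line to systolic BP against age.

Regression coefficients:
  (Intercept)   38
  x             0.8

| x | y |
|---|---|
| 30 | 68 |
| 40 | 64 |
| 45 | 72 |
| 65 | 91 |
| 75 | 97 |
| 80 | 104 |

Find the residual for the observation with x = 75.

r = -1

ŷ = 38 + 0.8·75 = 98
r = 97 − 98 = -1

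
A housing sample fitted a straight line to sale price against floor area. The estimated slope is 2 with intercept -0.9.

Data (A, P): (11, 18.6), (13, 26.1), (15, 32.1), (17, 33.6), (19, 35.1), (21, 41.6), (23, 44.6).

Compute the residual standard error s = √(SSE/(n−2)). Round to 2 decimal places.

s = 2.05

A=11: ŷ = -0.9 + 2·11 = 21.1; e = 18.6 − 21.1 = -2.5
A=13: ŷ = -0.9 + 2·13 = 25.1; e = 26.1 − 25.1 = 1
A=15: ŷ = -0.9 + 2·15 = 29.1; e = 32.1 − 29.1 = 3
A=17: ŷ = -0.9 + 2·17 = 33.1; e = 33.6 − 33.1 = 0.5
A=19: ŷ = -0.9 + 2·19 = 37.1; e = 35.1 − 37.1 = -2
A=21: ŷ = -0.9 + 2·21 = 41.1; e = 41.6 − 41.1 = 0.5
A=23: ŷ = -0.9 + 2·23 = 45.1; e = 44.6 − 45.1 = -0.5
SSE = 6.25 + 1 + 9 + 0.25 + 4 + 0.25 + 0.25 = 21
s = √(21/5) = √4.2 ≈ 2.05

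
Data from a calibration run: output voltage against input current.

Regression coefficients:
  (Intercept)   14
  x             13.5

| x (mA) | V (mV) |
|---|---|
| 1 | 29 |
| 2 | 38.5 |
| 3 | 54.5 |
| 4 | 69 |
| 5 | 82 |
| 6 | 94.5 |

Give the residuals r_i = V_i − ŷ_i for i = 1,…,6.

x=1: ŷ = 14 + 13.5·1 = 27.5; r = 29 − 27.5 = 1.5
x=2: ŷ = 14 + 13.5·2 = 41; r = 38.5 − 41 = -2.5
x=3: ŷ = 14 + 13.5·3 = 54.5; r = 54.5 − 54.5 = 0
x=4: ŷ = 14 + 13.5·4 = 68; r = 69 − 68 = 1
x=5: ŷ = 14 + 13.5·5 = 81.5; r = 82 − 81.5 = 0.5
x=6: ŷ = 14 + 13.5·6 = 95; r = 94.5 − 95 = -0.5

1.5, -2.5, 0, 1, 0.5, -0.5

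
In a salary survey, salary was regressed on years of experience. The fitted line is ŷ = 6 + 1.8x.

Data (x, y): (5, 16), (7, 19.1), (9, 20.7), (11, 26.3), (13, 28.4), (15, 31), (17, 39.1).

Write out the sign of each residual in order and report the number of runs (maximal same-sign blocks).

x=5: ŷ = 6 + 1.8·5 = 15; e = 16 − 15 = 1
x=7: ŷ = 6 + 1.8·7 = 18.6; e = 19.1 − 18.6 = 0.5
x=9: ŷ = 6 + 1.8·9 = 22.2; e = 20.7 − 22.2 = -1.5
x=11: ŷ = 6 + 1.8·11 = 25.8; e = 26.3 − 25.8 = 0.5
x=13: ŷ = 6 + 1.8·13 = 29.4; e = 28.4 − 29.4 = -1
x=15: ŷ = 6 + 1.8·15 = 33; e = 31 − 33 = -2
x=17: ŷ = 6 + 1.8·17 = 36.6; e = 39.1 − 36.6 = 2.5
Signs: + + − + − − +
Runs: +×2, −×1, +×1, −×2, +×1 → 5

5 runs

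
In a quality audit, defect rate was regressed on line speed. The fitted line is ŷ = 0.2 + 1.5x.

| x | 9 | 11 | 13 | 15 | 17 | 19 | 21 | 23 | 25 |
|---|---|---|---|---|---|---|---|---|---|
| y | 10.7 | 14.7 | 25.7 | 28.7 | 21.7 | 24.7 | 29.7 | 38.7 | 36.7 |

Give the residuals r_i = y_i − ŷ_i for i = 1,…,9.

x=9: ŷ = 0.2 + 1.5·9 = 13.7; r = 10.7 − 13.7 = -3
x=11: ŷ = 0.2 + 1.5·11 = 16.7; r = 14.7 − 16.7 = -2
x=13: ŷ = 0.2 + 1.5·13 = 19.7; r = 25.7 − 19.7 = 6
x=15: ŷ = 0.2 + 1.5·15 = 22.7; r = 28.7 − 22.7 = 6
x=17: ŷ = 0.2 + 1.5·17 = 25.7; r = 21.7 − 25.7 = -4
x=19: ŷ = 0.2 + 1.5·19 = 28.7; r = 24.7 − 28.7 = -4
x=21: ŷ = 0.2 + 1.5·21 = 31.7; r = 29.7 − 31.7 = -2
x=23: ŷ = 0.2 + 1.5·23 = 34.7; r = 38.7 − 34.7 = 4
x=25: ŷ = 0.2 + 1.5·25 = 37.7; r = 36.7 − 37.7 = -1

-3, -2, 6, 6, -4, -4, -2, 4, -1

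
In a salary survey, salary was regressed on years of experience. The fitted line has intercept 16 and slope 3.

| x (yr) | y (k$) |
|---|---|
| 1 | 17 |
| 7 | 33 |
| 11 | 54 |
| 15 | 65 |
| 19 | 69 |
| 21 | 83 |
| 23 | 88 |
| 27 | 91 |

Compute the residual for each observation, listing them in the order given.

-2, -4, 5, 4, -4, 4, 3, -6

x=1: ŷ = 16 + 3·1 = 19; e = 17 − 19 = -2
x=7: ŷ = 16 + 3·7 = 37; e = 33 − 37 = -4
x=11: ŷ = 16 + 3·11 = 49; e = 54 − 49 = 5
x=15: ŷ = 16 + 3·15 = 61; e = 65 − 61 = 4
x=19: ŷ = 16 + 3·19 = 73; e = 69 − 73 = -4
x=21: ŷ = 16 + 3·21 = 79; e = 83 − 79 = 4
x=23: ŷ = 16 + 3·23 = 85; e = 88 − 85 = 3
x=27: ŷ = 16 + 3·27 = 97; e = 91 − 97 = -6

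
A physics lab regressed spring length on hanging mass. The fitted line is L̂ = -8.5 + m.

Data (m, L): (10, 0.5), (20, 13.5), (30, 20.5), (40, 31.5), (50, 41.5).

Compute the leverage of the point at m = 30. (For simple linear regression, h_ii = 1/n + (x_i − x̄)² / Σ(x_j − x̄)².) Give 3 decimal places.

h = 0.200

m̄ = (10 + 20 + 30 + 40 + 50)/5 = 30
Σ(m − m̄)² = 400 + 100 + 0 + 100 + 400 = 1000
h = 1/5 + (0)²/1000 = 0.2 + 0 = 0.200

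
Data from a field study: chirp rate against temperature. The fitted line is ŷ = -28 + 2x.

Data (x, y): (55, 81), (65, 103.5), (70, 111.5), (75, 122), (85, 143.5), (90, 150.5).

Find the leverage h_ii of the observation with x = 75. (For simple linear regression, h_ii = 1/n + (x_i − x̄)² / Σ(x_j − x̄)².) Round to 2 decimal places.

h = 0.17

x̄ = (55 + 65 + 70 + 75 + 85 + 90)/6 = 73.3333
Σ(x − x̄)² = 336.111 + 69.4444 + 11.1111 + 2.77778 + 136.111 + 277.778 = 833.333
h = 1/6 + (1.66667)²/833.333 = 0.166667 + 0.00333333 = 0.17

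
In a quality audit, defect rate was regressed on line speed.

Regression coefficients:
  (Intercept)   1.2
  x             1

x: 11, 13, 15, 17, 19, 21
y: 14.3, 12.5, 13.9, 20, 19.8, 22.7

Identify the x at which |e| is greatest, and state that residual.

x=11: ŷ = 1.2 + 11 = 12.2; e = 14.3 − 12.2 = 2.1
x=13: ŷ = 1.2 + 13 = 14.2; e = 12.5 − 14.2 = -1.7
x=15: ŷ = 1.2 + 15 = 16.2; e = 13.9 − 16.2 = -2.3
x=17: ŷ = 1.2 + 17 = 18.2; e = 20 − 18.2 = 1.8
x=19: ŷ = 1.2 + 19 = 20.2; e = 19.8 − 20.2 = -0.4
x=21: ŷ = 1.2 + 21 = 22.2; e = 22.7 − 22.2 = 0.5
Largest |e| is 2.3 at x = 15, residual -2.3.

x = 15, e = -2.3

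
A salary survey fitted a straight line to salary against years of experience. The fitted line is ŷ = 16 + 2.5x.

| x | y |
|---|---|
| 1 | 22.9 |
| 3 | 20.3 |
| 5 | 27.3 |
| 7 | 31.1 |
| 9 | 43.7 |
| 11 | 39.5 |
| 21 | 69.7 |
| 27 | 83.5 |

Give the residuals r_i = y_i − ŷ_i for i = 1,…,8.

x=1: ŷ = 16 + 2.5·1 = 18.5; r = 22.9 − 18.5 = 4.4
x=3: ŷ = 16 + 2.5·3 = 23.5; r = 20.3 − 23.5 = -3.2
x=5: ŷ = 16 + 2.5·5 = 28.5; r = 27.3 − 28.5 = -1.2
x=7: ŷ = 16 + 2.5·7 = 33.5; r = 31.1 − 33.5 = -2.4
x=9: ŷ = 16 + 2.5·9 = 38.5; r = 43.7 − 38.5 = 5.2
x=11: ŷ = 16 + 2.5·11 = 43.5; r = 39.5 − 43.5 = -4
x=21: ŷ = 16 + 2.5·21 = 68.5; r = 69.7 − 68.5 = 1.2
x=27: ŷ = 16 + 2.5·27 = 83.5; r = 83.5 − 83.5 = 0

4.4, -3.2, -1.2, -2.4, 5.2, -4, 1.2, 0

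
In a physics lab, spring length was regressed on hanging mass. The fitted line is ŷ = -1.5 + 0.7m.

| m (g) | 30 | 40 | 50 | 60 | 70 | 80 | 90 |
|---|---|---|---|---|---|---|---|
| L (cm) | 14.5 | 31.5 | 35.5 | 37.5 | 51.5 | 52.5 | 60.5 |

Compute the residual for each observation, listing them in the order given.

m=30: ŷ = -1.5 + 0.7·30 = 19.5; e = 14.5 − 19.5 = -5
m=40: ŷ = -1.5 + 0.7·40 = 26.5; e = 31.5 − 26.5 = 5
m=50: ŷ = -1.5 + 0.7·50 = 33.5; e = 35.5 − 33.5 = 2
m=60: ŷ = -1.5 + 0.7·60 = 40.5; e = 37.5 − 40.5 = -3
m=70: ŷ = -1.5 + 0.7·70 = 47.5; e = 51.5 − 47.5 = 4
m=80: ŷ = -1.5 + 0.7·80 = 54.5; e = 52.5 − 54.5 = -2
m=90: ŷ = -1.5 + 0.7·90 = 61.5; e = 60.5 − 61.5 = -1

-5, 5, 2, -3, 4, -2, -1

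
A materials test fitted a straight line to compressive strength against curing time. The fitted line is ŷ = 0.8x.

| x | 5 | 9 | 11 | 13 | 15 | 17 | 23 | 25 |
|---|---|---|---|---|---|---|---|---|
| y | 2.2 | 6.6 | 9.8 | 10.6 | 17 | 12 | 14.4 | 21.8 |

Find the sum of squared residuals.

x=5: ŷ = 0.8·5 = 4; e = 2.2 − 4 = -1.8
x=9: ŷ = 0.8·9 = 7.2; e = 6.6 − 7.2 = -0.6
x=11: ŷ = 0.8·11 = 8.8; e = 9.8 − 8.8 = 1
x=13: ŷ = 0.8·13 = 10.4; e = 10.6 − 10.4 = 0.2
x=15: ŷ = 0.8·15 = 12; e = 17 − 12 = 5
x=17: ŷ = 0.8·17 = 13.6; e = 12 − 13.6 = -1.6
x=23: ŷ = 0.8·23 = 18.4; e = 14.4 − 18.4 = -4
x=25: ŷ = 0.8·25 = 20; e = 21.8 − 20 = 1.8
SSE = 3.24 + 0.36 + 1 + 0.04 + 25 + 2.56 + 16 + 3.24 = 51.44

SSE = 51.44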